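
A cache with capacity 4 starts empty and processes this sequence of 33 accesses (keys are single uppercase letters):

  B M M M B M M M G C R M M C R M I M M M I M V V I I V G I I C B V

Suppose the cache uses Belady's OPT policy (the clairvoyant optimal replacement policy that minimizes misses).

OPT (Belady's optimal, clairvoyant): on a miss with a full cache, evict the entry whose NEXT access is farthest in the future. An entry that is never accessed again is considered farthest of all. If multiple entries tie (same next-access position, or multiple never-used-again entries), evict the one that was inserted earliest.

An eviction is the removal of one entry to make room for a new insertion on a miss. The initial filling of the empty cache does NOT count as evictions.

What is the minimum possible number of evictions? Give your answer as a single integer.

OPT (Belady) simulation (capacity=4):
  1. access B: MISS. Cache: [B]
  2. access M: MISS. Cache: [B M]
  3. access M: HIT. Next use of M: step 4. Cache: [B M]
  4. access M: HIT. Next use of M: step 6. Cache: [B M]
  5. access B: HIT. Next use of B: step 32. Cache: [B M]
  6. access M: HIT. Next use of M: step 7. Cache: [B M]
  7. access M: HIT. Next use of M: step 8. Cache: [B M]
  8. access M: HIT. Next use of M: step 12. Cache: [B M]
  9. access G: MISS. Cache: [B M G]
  10. access C: MISS. Cache: [B M G C]
  11. access R: MISS, evict B (next use: step 32). Cache: [M G C R]
  12. access M: HIT. Next use of M: step 13. Cache: [M G C R]
  13. access M: HIT. Next use of M: step 16. Cache: [M G C R]
  14. access C: HIT. Next use of C: step 31. Cache: [M G C R]
  15. access R: HIT. Next use of R: never. Cache: [M G C R]
  16. access M: HIT. Next use of M: step 18. Cache: [M G C R]
  17. access I: MISS, evict R (next use: never). Cache: [M G C I]
  18. access M: HIT. Next use of M: step 19. Cache: [M G C I]
  19. access M: HIT. Next use of M: step 20. Cache: [M G C I]
  20. access M: HIT. Next use of M: step 22. Cache: [M G C I]
  21. access I: HIT. Next use of I: step 25. Cache: [M G C I]
  22. access M: HIT. Next use of M: never. Cache: [M G C I]
  23. access V: MISS, evict M (next use: never). Cache: [G C I V]
  24. access V: HIT. Next use of V: step 27. Cache: [G C I V]
  25. access I: HIT. Next use of I: step 26. Cache: [G C I V]
  26. access I: HIT. Next use of I: step 29. Cache: [G C I V]
  27. access V: HIT. Next use of V: step 33. Cache: [G C I V]
  28. access G: HIT. Next use of G: never. Cache: [G C I V]
  29. access I: HIT. Next use of I: step 30. Cache: [G C I V]
  30. access I: HIT. Next use of I: never. Cache: [G C I V]
  31. access C: HIT. Next use of C: never. Cache: [G C I V]
  32. access B: MISS, evict G (next use: never). Cache: [C I V B]
  33. access V: HIT. Next use of V: never. Cache: [C I V B]
Total: 25 hits, 8 misses, 4 evictions

Answer: 4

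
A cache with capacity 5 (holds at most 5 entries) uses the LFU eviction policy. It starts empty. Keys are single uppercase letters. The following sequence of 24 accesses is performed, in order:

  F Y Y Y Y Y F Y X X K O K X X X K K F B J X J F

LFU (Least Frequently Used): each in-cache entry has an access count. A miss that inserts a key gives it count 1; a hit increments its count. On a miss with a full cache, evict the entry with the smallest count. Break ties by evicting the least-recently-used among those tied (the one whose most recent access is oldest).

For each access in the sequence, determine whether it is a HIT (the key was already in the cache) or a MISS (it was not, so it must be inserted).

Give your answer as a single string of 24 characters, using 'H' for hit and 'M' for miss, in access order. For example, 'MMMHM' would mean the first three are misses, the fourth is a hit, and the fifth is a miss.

Answer: MMHHHHHHMHMMHHHHHHHMMHHH

Derivation:
LFU simulation (capacity=5):
  1. access F: MISS. Cache: [F(c=1)]
  2. access Y: MISS. Cache: [F(c=1) Y(c=1)]
  3. access Y: HIT, count now 2. Cache: [F(c=1) Y(c=2)]
  4. access Y: HIT, count now 3. Cache: [F(c=1) Y(c=3)]
  5. access Y: HIT, count now 4. Cache: [F(c=1) Y(c=4)]
  6. access Y: HIT, count now 5. Cache: [F(c=1) Y(c=5)]
  7. access F: HIT, count now 2. Cache: [F(c=2) Y(c=5)]
  8. access Y: HIT, count now 6. Cache: [F(c=2) Y(c=6)]
  9. access X: MISS. Cache: [X(c=1) F(c=2) Y(c=6)]
  10. access X: HIT, count now 2. Cache: [F(c=2) X(c=2) Y(c=6)]
  11. access K: MISS. Cache: [K(c=1) F(c=2) X(c=2) Y(c=6)]
  12. access O: MISS. Cache: [K(c=1) O(c=1) F(c=2) X(c=2) Y(c=6)]
  13. access K: HIT, count now 2. Cache: [O(c=1) F(c=2) X(c=2) K(c=2) Y(c=6)]
  14. access X: HIT, count now 3. Cache: [O(c=1) F(c=2) K(c=2) X(c=3) Y(c=6)]
  15. access X: HIT, count now 4. Cache: [O(c=1) F(c=2) K(c=2) X(c=4) Y(c=6)]
  16. access X: HIT, count now 5. Cache: [O(c=1) F(c=2) K(c=2) X(c=5) Y(c=6)]
  17. access K: HIT, count now 3. Cache: [O(c=1) F(c=2) K(c=3) X(c=5) Y(c=6)]
  18. access K: HIT, count now 4. Cache: [O(c=1) F(c=2) K(c=4) X(c=5) Y(c=6)]
  19. access F: HIT, count now 3. Cache: [O(c=1) F(c=3) K(c=4) X(c=5) Y(c=6)]
  20. access B: MISS, evict O(c=1). Cache: [B(c=1) F(c=3) K(c=4) X(c=5) Y(c=6)]
  21. access J: MISS, evict B(c=1). Cache: [J(c=1) F(c=3) K(c=4) X(c=5) Y(c=6)]
  22. access X: HIT, count now 6. Cache: [J(c=1) F(c=3) K(c=4) Y(c=6) X(c=6)]
  23. access J: HIT, count now 2. Cache: [J(c=2) F(c=3) K(c=4) Y(c=6) X(c=6)]
  24. access F: HIT, count now 4. Cache: [J(c=2) K(c=4) F(c=4) Y(c=6) X(c=6)]
Total: 17 hits, 7 misses, 2 evictions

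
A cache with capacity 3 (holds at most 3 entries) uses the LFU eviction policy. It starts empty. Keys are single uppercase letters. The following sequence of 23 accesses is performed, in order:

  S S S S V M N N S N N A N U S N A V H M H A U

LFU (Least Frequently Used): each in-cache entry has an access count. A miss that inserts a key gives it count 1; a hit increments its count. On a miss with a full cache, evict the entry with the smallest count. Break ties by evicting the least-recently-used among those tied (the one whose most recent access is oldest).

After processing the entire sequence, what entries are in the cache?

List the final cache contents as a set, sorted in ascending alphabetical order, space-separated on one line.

LFU simulation (capacity=3):
  1. access S: MISS. Cache: [S(c=1)]
  2. access S: HIT, count now 2. Cache: [S(c=2)]
  3. access S: HIT, count now 3. Cache: [S(c=3)]
  4. access S: HIT, count now 4. Cache: [S(c=4)]
  5. access V: MISS. Cache: [V(c=1) S(c=4)]
  6. access M: MISS. Cache: [V(c=1) M(c=1) S(c=4)]
  7. access N: MISS, evict V(c=1). Cache: [M(c=1) N(c=1) S(c=4)]
  8. access N: HIT, count now 2. Cache: [M(c=1) N(c=2) S(c=4)]
  9. access S: HIT, count now 5. Cache: [M(c=1) N(c=2) S(c=5)]
  10. access N: HIT, count now 3. Cache: [M(c=1) N(c=3) S(c=5)]
  11. access N: HIT, count now 4. Cache: [M(c=1) N(c=4) S(c=5)]
  12. access A: MISS, evict M(c=1). Cache: [A(c=1) N(c=4) S(c=5)]
  13. access N: HIT, count now 5. Cache: [A(c=1) S(c=5) N(c=5)]
  14. access U: MISS, evict A(c=1). Cache: [U(c=1) S(c=5) N(c=5)]
  15. access S: HIT, count now 6. Cache: [U(c=1) N(c=5) S(c=6)]
  16. access N: HIT, count now 6. Cache: [U(c=1) S(c=6) N(c=6)]
  17. access A: MISS, evict U(c=1). Cache: [A(c=1) S(c=6) N(c=6)]
  18. access V: MISS, evict A(c=1). Cache: [V(c=1) S(c=6) N(c=6)]
  19. access H: MISS, evict V(c=1). Cache: [H(c=1) S(c=6) N(c=6)]
  20. access M: MISS, evict H(c=1). Cache: [M(c=1) S(c=6) N(c=6)]
  21. access H: MISS, evict M(c=1). Cache: [H(c=1) S(c=6) N(c=6)]
  22. access A: MISS, evict H(c=1). Cache: [A(c=1) S(c=6) N(c=6)]
  23. access U: MISS, evict A(c=1). Cache: [U(c=1) S(c=6) N(c=6)]
Total: 10 hits, 13 misses, 10 evictions

Answer: N S U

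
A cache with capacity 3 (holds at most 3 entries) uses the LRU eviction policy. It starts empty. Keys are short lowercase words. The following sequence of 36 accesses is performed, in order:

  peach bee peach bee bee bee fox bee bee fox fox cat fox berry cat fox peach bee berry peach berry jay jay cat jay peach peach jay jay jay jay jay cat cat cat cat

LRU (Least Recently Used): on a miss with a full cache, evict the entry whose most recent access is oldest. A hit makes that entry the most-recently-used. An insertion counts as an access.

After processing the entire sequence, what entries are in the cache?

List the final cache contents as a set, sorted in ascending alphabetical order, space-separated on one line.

Answer: cat jay peach

Derivation:
LRU simulation (capacity=3):
  1. access peach: MISS. Cache (LRU->MRU): [peach]
  2. access bee: MISS. Cache (LRU->MRU): [peach bee]
  3. access peach: HIT. Cache (LRU->MRU): [bee peach]
  4. access bee: HIT. Cache (LRU->MRU): [peach bee]
  5. access bee: HIT. Cache (LRU->MRU): [peach bee]
  6. access bee: HIT. Cache (LRU->MRU): [peach bee]
  7. access fox: MISS. Cache (LRU->MRU): [peach bee fox]
  8. access bee: HIT. Cache (LRU->MRU): [peach fox bee]
  9. access bee: HIT. Cache (LRU->MRU): [peach fox bee]
  10. access fox: HIT. Cache (LRU->MRU): [peach bee fox]
  11. access fox: HIT. Cache (LRU->MRU): [peach bee fox]
  12. access cat: MISS, evict peach. Cache (LRU->MRU): [bee fox cat]
  13. access fox: HIT. Cache (LRU->MRU): [bee cat fox]
  14. access berry: MISS, evict bee. Cache (LRU->MRU): [cat fox berry]
  15. access cat: HIT. Cache (LRU->MRU): [fox berry cat]
  16. access fox: HIT. Cache (LRU->MRU): [berry cat fox]
  17. access peach: MISS, evict berry. Cache (LRU->MRU): [cat fox peach]
  18. access bee: MISS, evict cat. Cache (LRU->MRU): [fox peach bee]
  19. access berry: MISS, evict fox. Cache (LRU->MRU): [peach bee berry]
  20. access peach: HIT. Cache (LRU->MRU): [bee berry peach]
  21. access berry: HIT. Cache (LRU->MRU): [bee peach berry]
  22. access jay: MISS, evict bee. Cache (LRU->MRU): [peach berry jay]
  23. access jay: HIT. Cache (LRU->MRU): [peach berry jay]
  24. access cat: MISS, evict peach. Cache (LRU->MRU): [berry jay cat]
  25. access jay: HIT. Cache (LRU->MRU): [berry cat jay]
  26. access peach: MISS, evict berry. Cache (LRU->MRU): [cat jay peach]
  27. access peach: HIT. Cache (LRU->MRU): [cat jay peach]
  28. access jay: HIT. Cache (LRU->MRU): [cat peach jay]
  29. access jay: HIT. Cache (LRU->MRU): [cat peach jay]
  30. access jay: HIT. Cache (LRU->MRU): [cat peach jay]
  31. access jay: HIT. Cache (LRU->MRU): [cat peach jay]
  32. access jay: HIT. Cache (LRU->MRU): [cat peach jay]
  33. access cat: HIT. Cache (LRU->MRU): [peach jay cat]
  34. access cat: HIT. Cache (LRU->MRU): [peach jay cat]
  35. access cat: HIT. Cache (LRU->MRU): [peach jay cat]
  36. access cat: HIT. Cache (LRU->MRU): [peach jay cat]
Total: 25 hits, 11 misses, 8 evictions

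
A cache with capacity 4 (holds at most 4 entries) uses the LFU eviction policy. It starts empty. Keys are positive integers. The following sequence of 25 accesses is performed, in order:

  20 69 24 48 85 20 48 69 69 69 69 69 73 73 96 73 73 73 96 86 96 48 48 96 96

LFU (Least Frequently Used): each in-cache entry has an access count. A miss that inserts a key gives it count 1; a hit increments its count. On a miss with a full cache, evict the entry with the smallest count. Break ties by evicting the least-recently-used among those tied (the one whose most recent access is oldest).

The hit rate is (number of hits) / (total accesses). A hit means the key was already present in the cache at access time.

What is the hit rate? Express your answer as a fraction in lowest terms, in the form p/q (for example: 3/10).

Answer: 14/25

Derivation:
LFU simulation (capacity=4):
  1. access 20: MISS. Cache: [20(c=1)]
  2. access 69: MISS. Cache: [20(c=1) 69(c=1)]
  3. access 24: MISS. Cache: [20(c=1) 69(c=1) 24(c=1)]
  4. access 48: MISS. Cache: [20(c=1) 69(c=1) 24(c=1) 48(c=1)]
  5. access 85: MISS, evict 20(c=1). Cache: [69(c=1) 24(c=1) 48(c=1) 85(c=1)]
  6. access 20: MISS, evict 69(c=1). Cache: [24(c=1) 48(c=1) 85(c=1) 20(c=1)]
  7. access 48: HIT, count now 2. Cache: [24(c=1) 85(c=1) 20(c=1) 48(c=2)]
  8. access 69: MISS, evict 24(c=1). Cache: [85(c=1) 20(c=1) 69(c=1) 48(c=2)]
  9. access 69: HIT, count now 2. Cache: [85(c=1) 20(c=1) 48(c=2) 69(c=2)]
  10. access 69: HIT, count now 3. Cache: [85(c=1) 20(c=1) 48(c=2) 69(c=3)]
  11. access 69: HIT, count now 4. Cache: [85(c=1) 20(c=1) 48(c=2) 69(c=4)]
  12. access 69: HIT, count now 5. Cache: [85(c=1) 20(c=1) 48(c=2) 69(c=5)]
  13. access 73: MISS, evict 85(c=1). Cache: [20(c=1) 73(c=1) 48(c=2) 69(c=5)]
  14. access 73: HIT, count now 2. Cache: [20(c=1) 48(c=2) 73(c=2) 69(c=5)]
  15. access 96: MISS, evict 20(c=1). Cache: [96(c=1) 48(c=2) 73(c=2) 69(c=5)]
  16. access 73: HIT, count now 3. Cache: [96(c=1) 48(c=2) 73(c=3) 69(c=5)]
  17. access 73: HIT, count now 4. Cache: [96(c=1) 48(c=2) 73(c=4) 69(c=5)]
  18. access 73: HIT, count now 5. Cache: [96(c=1) 48(c=2) 69(c=5) 73(c=5)]
  19. access 96: HIT, count now 2. Cache: [48(c=2) 96(c=2) 69(c=5) 73(c=5)]
  20. access 86: MISS, evict 48(c=2). Cache: [86(c=1) 96(c=2) 69(c=5) 73(c=5)]
  21. access 96: HIT, count now 3. Cache: [86(c=1) 96(c=3) 69(c=5) 73(c=5)]
  22. access 48: MISS, evict 86(c=1). Cache: [48(c=1) 96(c=3) 69(c=5) 73(c=5)]
  23. access 48: HIT, count now 2. Cache: [48(c=2) 96(c=3) 69(c=5) 73(c=5)]
  24. access 96: HIT, count now 4. Cache: [48(c=2) 96(c=4) 69(c=5) 73(c=5)]
  25. access 96: HIT, count now 5. Cache: [48(c=2) 69(c=5) 73(c=5) 96(c=5)]
Total: 14 hits, 11 misses, 7 evictions

Hit rate = 14/25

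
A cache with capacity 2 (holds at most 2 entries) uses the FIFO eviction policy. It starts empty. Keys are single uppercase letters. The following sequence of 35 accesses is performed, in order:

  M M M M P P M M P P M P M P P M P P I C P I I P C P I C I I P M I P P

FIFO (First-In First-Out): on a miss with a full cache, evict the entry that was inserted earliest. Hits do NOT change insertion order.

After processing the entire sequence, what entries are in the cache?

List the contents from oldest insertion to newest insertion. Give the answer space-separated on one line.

FIFO simulation (capacity=2):
  1. access M: MISS. Cache (old->new): [M]
  2. access M: HIT. Cache (old->new): [M]
  3. access M: HIT. Cache (old->new): [M]
  4. access M: HIT. Cache (old->new): [M]
  5. access P: MISS. Cache (old->new): [M P]
  6. access P: HIT. Cache (old->new): [M P]
  7. access M: HIT. Cache (old->new): [M P]
  8. access M: HIT. Cache (old->new): [M P]
  9. access P: HIT. Cache (old->new): [M P]
  10. access P: HIT. Cache (old->new): [M P]
  11. access M: HIT. Cache (old->new): [M P]
  12. access P: HIT. Cache (old->new): [M P]
  13. access M: HIT. Cache (old->new): [M P]
  14. access P: HIT. Cache (old->new): [M P]
  15. access P: HIT. Cache (old->new): [M P]
  16. access M: HIT. Cache (old->new): [M P]
  17. access P: HIT. Cache (old->new): [M P]
  18. access P: HIT. Cache (old->new): [M P]
  19. access I: MISS, evict M. Cache (old->new): [P I]
  20. access C: MISS, evict P. Cache (old->new): [I C]
  21. access P: MISS, evict I. Cache (old->new): [C P]
  22. access I: MISS, evict C. Cache (old->new): [P I]
  23. access I: HIT. Cache (old->new): [P I]
  24. access P: HIT. Cache (old->new): [P I]
  25. access C: MISS, evict P. Cache (old->new): [I C]
  26. access P: MISS, evict I. Cache (old->new): [C P]
  27. access I: MISS, evict C. Cache (old->new): [P I]
  28. access C: MISS, evict P. Cache (old->new): [I C]
  29. access I: HIT. Cache (old->new): [I C]
  30. access I: HIT. Cache (old->new): [I C]
  31. access P: MISS, evict I. Cache (old->new): [C P]
  32. access M: MISS, evict C. Cache (old->new): [P M]
  33. access I: MISS, evict P. Cache (old->new): [M I]
  34. access P: MISS, evict M. Cache (old->new): [I P]
  35. access P: HIT. Cache (old->new): [I P]
Total: 21 hits, 14 misses, 12 evictions

Answer: I P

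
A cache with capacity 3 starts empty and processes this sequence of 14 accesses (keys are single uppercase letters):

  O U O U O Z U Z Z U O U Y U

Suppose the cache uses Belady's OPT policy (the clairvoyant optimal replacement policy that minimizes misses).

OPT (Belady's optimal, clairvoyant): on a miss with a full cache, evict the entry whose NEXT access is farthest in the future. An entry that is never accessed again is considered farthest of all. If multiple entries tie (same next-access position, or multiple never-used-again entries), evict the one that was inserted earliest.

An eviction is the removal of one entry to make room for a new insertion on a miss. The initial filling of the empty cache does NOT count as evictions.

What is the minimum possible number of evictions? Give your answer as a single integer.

OPT (Belady) simulation (capacity=3):
  1. access O: MISS. Cache: [O]
  2. access U: MISS. Cache: [O U]
  3. access O: HIT. Next use of O: step 5. Cache: [O U]
  4. access U: HIT. Next use of U: step 7. Cache: [O U]
  5. access O: HIT. Next use of O: step 11. Cache: [O U]
  6. access Z: MISS. Cache: [O U Z]
  7. access U: HIT. Next use of U: step 10. Cache: [O U Z]
  8. access Z: HIT. Next use of Z: step 9. Cache: [O U Z]
  9. access Z: HIT. Next use of Z: never. Cache: [O U Z]
  10. access U: HIT. Next use of U: step 12. Cache: [O U Z]
  11. access O: HIT. Next use of O: never. Cache: [O U Z]
  12. access U: HIT. Next use of U: step 14. Cache: [O U Z]
  13. access Y: MISS, evict O (next use: never). Cache: [U Z Y]
  14. access U: HIT. Next use of U: never. Cache: [U Z Y]
Total: 10 hits, 4 misses, 1 evictions

Answer: 1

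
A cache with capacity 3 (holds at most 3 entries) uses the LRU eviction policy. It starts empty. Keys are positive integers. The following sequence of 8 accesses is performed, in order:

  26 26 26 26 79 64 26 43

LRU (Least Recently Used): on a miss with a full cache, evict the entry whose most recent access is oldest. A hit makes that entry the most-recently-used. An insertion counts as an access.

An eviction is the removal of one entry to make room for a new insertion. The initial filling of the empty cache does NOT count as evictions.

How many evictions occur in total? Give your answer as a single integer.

LRU simulation (capacity=3):
  1. access 26: MISS. Cache (LRU->MRU): [26]
  2. access 26: HIT. Cache (LRU->MRU): [26]
  3. access 26: HIT. Cache (LRU->MRU): [26]
  4. access 26: HIT. Cache (LRU->MRU): [26]
  5. access 79: MISS. Cache (LRU->MRU): [26 79]
  6. access 64: MISS. Cache (LRU->MRU): [26 79 64]
  7. access 26: HIT. Cache (LRU->MRU): [79 64 26]
  8. access 43: MISS, evict 79. Cache (LRU->MRU): [64 26 43]
Total: 4 hits, 4 misses, 1 evictions

Answer: 1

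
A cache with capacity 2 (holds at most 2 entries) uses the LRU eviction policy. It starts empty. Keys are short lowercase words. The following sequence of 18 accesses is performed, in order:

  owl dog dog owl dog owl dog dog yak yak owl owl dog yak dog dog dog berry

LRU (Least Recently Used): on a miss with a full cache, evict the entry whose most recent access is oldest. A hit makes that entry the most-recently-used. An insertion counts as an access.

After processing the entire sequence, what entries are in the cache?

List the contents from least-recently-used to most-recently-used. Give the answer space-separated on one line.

Answer: dog berry

Derivation:
LRU simulation (capacity=2):
  1. access owl: MISS. Cache (LRU->MRU): [owl]
  2. access dog: MISS. Cache (LRU->MRU): [owl dog]
  3. access dog: HIT. Cache (LRU->MRU): [owl dog]
  4. access owl: HIT. Cache (LRU->MRU): [dog owl]
  5. access dog: HIT. Cache (LRU->MRU): [owl dog]
  6. access owl: HIT. Cache (LRU->MRU): [dog owl]
  7. access dog: HIT. Cache (LRU->MRU): [owl dog]
  8. access dog: HIT. Cache (LRU->MRU): [owl dog]
  9. access yak: MISS, evict owl. Cache (LRU->MRU): [dog yak]
  10. access yak: HIT. Cache (LRU->MRU): [dog yak]
  11. access owl: MISS, evict dog. Cache (LRU->MRU): [yak owl]
  12. access owl: HIT. Cache (LRU->MRU): [yak owl]
  13. access dog: MISS, evict yak. Cache (LRU->MRU): [owl dog]
  14. access yak: MISS, evict owl. Cache (LRU->MRU): [dog yak]
  15. access dog: HIT. Cache (LRU->MRU): [yak dog]
  16. access dog: HIT. Cache (LRU->MRU): [yak dog]
  17. access dog: HIT. Cache (LRU->MRU): [yak dog]
  18. access berry: MISS, evict yak. Cache (LRU->MRU): [dog berry]
Total: 11 hits, 7 misses, 5 evictions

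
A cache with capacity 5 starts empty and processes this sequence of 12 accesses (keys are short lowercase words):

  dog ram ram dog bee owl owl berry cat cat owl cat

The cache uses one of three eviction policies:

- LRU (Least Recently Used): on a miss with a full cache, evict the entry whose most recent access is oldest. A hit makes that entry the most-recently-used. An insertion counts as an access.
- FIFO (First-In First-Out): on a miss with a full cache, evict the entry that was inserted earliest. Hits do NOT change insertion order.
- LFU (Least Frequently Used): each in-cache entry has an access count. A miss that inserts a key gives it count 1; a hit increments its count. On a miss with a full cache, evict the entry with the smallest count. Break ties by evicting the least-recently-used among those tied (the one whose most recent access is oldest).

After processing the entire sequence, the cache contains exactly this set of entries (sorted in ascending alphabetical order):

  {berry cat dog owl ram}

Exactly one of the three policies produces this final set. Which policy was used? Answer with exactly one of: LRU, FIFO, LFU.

Simulating under each policy and comparing final sets:
  LRU: final set = {bee berry cat dog owl} -> differs
  FIFO: final set = {bee berry cat owl ram} -> differs
  LFU: final set = {berry cat dog owl ram} -> MATCHES target
Only LFU produces the target set.

Answer: LFU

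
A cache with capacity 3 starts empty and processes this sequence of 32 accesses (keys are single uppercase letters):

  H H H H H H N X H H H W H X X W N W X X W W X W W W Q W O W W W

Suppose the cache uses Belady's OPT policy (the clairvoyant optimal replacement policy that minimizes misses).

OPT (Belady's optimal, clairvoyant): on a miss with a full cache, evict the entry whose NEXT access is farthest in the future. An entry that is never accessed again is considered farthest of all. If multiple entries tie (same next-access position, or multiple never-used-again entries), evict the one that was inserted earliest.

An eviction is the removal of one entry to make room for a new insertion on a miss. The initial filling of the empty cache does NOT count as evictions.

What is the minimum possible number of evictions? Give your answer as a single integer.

OPT (Belady) simulation (capacity=3):
  1. access H: MISS. Cache: [H]
  2. access H: HIT. Next use of H: step 3. Cache: [H]
  3. access H: HIT. Next use of H: step 4. Cache: [H]
  4. access H: HIT. Next use of H: step 5. Cache: [H]
  5. access H: HIT. Next use of H: step 6. Cache: [H]
  6. access H: HIT. Next use of H: step 9. Cache: [H]
  7. access N: MISS. Cache: [H N]
  8. access X: MISS. Cache: [H N X]
  9. access H: HIT. Next use of H: step 10. Cache: [H N X]
  10. access H: HIT. Next use of H: step 11. Cache: [H N X]
  11. access H: HIT. Next use of H: step 13. Cache: [H N X]
  12. access W: MISS, evict N (next use: step 17). Cache: [H X W]
  13. access H: HIT. Next use of H: never. Cache: [H X W]
  14. access X: HIT. Next use of X: step 15. Cache: [H X W]
  15. access X: HIT. Next use of X: step 19. Cache: [H X W]
  16. access W: HIT. Next use of W: step 18. Cache: [H X W]
  17. access N: MISS, evict H (next use: never). Cache: [X W N]
  18. access W: HIT. Next use of W: step 21. Cache: [X W N]
  19. access X: HIT. Next use of X: step 20. Cache: [X W N]
  20. access X: HIT. Next use of X: step 23. Cache: [X W N]
  21. access W: HIT. Next use of W: step 22. Cache: [X W N]
  22. access W: HIT. Next use of W: step 24. Cache: [X W N]
  23. access X: HIT. Next use of X: never. Cache: [X W N]
  24. access W: HIT. Next use of W: step 25. Cache: [X W N]
  25. access W: HIT. Next use of W: step 26. Cache: [X W N]
  26. access W: HIT. Next use of W: step 28. Cache: [X W N]
  27. access Q: MISS, evict X (next use: never). Cache: [W N Q]
  28. access W: HIT. Next use of W: step 30. Cache: [W N Q]
  29. access O: MISS, evict N (next use: never). Cache: [W Q O]
  30. access W: HIT. Next use of W: step 31. Cache: [W Q O]
  31. access W: HIT. Next use of W: step 32. Cache: [W Q O]
  32. access W: HIT. Next use of W: never. Cache: [W Q O]
Total: 25 hits, 7 misses, 4 evictions

Answer: 4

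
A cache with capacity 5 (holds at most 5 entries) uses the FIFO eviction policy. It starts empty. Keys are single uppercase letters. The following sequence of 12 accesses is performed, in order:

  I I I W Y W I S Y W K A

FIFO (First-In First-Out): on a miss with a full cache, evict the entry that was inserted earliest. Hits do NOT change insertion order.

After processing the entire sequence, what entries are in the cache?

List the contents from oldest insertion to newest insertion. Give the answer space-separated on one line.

Answer: W Y S K A

Derivation:
FIFO simulation (capacity=5):
  1. access I: MISS. Cache (old->new): [I]
  2. access I: HIT. Cache (old->new): [I]
  3. access I: HIT. Cache (old->new): [I]
  4. access W: MISS. Cache (old->new): [I W]
  5. access Y: MISS. Cache (old->new): [I W Y]
  6. access W: HIT. Cache (old->new): [I W Y]
  7. access I: HIT. Cache (old->new): [I W Y]
  8. access S: MISS. Cache (old->new): [I W Y S]
  9. access Y: HIT. Cache (old->new): [I W Y S]
  10. access W: HIT. Cache (old->new): [I W Y S]
  11. access K: MISS. Cache (old->new): [I W Y S K]
  12. access A: MISS, evict I. Cache (old->new): [W Y S K A]
Total: 6 hits, 6 misses, 1 evictions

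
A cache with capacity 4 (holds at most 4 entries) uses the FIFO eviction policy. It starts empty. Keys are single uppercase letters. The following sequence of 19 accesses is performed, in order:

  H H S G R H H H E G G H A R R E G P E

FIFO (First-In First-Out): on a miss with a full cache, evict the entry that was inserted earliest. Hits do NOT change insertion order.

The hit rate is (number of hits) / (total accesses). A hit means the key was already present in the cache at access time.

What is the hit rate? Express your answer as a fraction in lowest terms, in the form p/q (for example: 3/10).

FIFO simulation (capacity=4):
  1. access H: MISS. Cache (old->new): [H]
  2. access H: HIT. Cache (old->new): [H]
  3. access S: MISS. Cache (old->new): [H S]
  4. access G: MISS. Cache (old->new): [H S G]
  5. access R: MISS. Cache (old->new): [H S G R]
  6. access H: HIT. Cache (old->new): [H S G R]
  7. access H: HIT. Cache (old->new): [H S G R]
  8. access H: HIT. Cache (old->new): [H S G R]
  9. access E: MISS, evict H. Cache (old->new): [S G R E]
  10. access G: HIT. Cache (old->new): [S G R E]
  11. access G: HIT. Cache (old->new): [S G R E]
  12. access H: MISS, evict S. Cache (old->new): [G R E H]
  13. access A: MISS, evict G. Cache (old->new): [R E H A]
  14. access R: HIT. Cache (old->new): [R E H A]
  15. access R: HIT. Cache (old->new): [R E H A]
  16. access E: HIT. Cache (old->new): [R E H A]
  17. access G: MISS, evict R. Cache (old->new): [E H A G]
  18. access P: MISS, evict E. Cache (old->new): [H A G P]
  19. access E: MISS, evict H. Cache (old->new): [A G P E]
Total: 9 hits, 10 misses, 6 evictions

Hit rate = 9/19

Answer: 9/19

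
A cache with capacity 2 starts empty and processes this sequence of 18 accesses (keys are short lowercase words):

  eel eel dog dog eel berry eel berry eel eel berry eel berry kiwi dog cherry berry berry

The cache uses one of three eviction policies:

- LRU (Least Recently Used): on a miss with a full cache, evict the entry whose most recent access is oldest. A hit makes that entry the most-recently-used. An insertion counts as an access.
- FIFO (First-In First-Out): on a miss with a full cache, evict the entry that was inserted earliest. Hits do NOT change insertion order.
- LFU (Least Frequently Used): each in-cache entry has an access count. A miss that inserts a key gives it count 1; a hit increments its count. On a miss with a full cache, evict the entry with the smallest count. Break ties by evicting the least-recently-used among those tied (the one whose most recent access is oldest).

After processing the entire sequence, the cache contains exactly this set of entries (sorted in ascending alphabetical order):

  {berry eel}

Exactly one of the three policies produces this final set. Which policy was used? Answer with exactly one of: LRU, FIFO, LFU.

Simulating under each policy and comparing final sets:
  LRU: final set = {berry cherry} -> differs
  FIFO: final set = {berry cherry} -> differs
  LFU: final set = {berry eel} -> MATCHES target
Only LFU produces the target set.

Answer: LFU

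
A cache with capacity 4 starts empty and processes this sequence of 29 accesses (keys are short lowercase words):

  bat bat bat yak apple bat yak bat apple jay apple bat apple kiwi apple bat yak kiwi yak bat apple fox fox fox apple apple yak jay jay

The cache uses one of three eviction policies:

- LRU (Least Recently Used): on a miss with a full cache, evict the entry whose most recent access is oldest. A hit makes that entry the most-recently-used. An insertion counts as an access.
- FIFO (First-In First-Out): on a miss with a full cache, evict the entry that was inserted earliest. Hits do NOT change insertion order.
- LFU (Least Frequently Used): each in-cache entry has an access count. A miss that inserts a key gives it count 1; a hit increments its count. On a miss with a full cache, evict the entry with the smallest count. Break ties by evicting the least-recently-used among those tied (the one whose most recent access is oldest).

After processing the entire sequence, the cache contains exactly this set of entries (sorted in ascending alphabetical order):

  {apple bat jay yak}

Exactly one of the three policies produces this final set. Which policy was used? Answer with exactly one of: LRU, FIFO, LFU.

Answer: LFU

Derivation:
Simulating under each policy and comparing final sets:
  LRU: final set = {apple fox jay yak} -> differs
  FIFO: final set = {apple fox jay yak} -> differs
  LFU: final set = {apple bat jay yak} -> MATCHES target
Only LFU produces the target set.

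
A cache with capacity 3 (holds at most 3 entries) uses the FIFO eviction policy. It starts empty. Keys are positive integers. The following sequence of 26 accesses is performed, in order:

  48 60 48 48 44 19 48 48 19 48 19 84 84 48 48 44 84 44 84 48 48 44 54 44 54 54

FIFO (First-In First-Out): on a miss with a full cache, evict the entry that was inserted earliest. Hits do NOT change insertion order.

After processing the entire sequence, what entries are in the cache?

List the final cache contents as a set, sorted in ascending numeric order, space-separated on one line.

Answer: 44 54 84

Derivation:
FIFO simulation (capacity=3):
  1. access 48: MISS. Cache (old->new): [48]
  2. access 60: MISS. Cache (old->new): [48 60]
  3. access 48: HIT. Cache (old->new): [48 60]
  4. access 48: HIT. Cache (old->new): [48 60]
  5. access 44: MISS. Cache (old->new): [48 60 44]
  6. access 19: MISS, evict 48. Cache (old->new): [60 44 19]
  7. access 48: MISS, evict 60. Cache (old->new): [44 19 48]
  8. access 48: HIT. Cache (old->new): [44 19 48]
  9. access 19: HIT. Cache (old->new): [44 19 48]
  10. access 48: HIT. Cache (old->new): [44 19 48]
  11. access 19: HIT. Cache (old->new): [44 19 48]
  12. access 84: MISS, evict 44. Cache (old->new): [19 48 84]
  13. access 84: HIT. Cache (old->new): [19 48 84]
  14. access 48: HIT. Cache (old->new): [19 48 84]
  15. access 48: HIT. Cache (old->new): [19 48 84]
  16. access 44: MISS, evict 19. Cache (old->new): [48 84 44]
  17. access 84: HIT. Cache (old->new): [48 84 44]
  18. access 44: HIT. Cache (old->new): [48 84 44]
  19. access 84: HIT. Cache (old->new): [48 84 44]
  20. access 48: HIT. Cache (old->new): [48 84 44]
  21. access 48: HIT. Cache (old->new): [48 84 44]
  22. access 44: HIT. Cache (old->new): [48 84 44]
  23. access 54: MISS, evict 48. Cache (old->new): [84 44 54]
  24. access 44: HIT. Cache (old->new): [84 44 54]
  25. access 54: HIT. Cache (old->new): [84 44 54]
  26. access 54: HIT. Cache (old->new): [84 44 54]
Total: 18 hits, 8 misses, 5 evictions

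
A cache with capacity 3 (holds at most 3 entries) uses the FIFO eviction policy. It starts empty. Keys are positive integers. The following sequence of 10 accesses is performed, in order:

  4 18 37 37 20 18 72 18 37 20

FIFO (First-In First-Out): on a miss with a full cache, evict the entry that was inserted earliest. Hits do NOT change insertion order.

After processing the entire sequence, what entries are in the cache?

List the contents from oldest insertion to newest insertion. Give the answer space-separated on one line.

Answer: 18 37 20

Derivation:
FIFO simulation (capacity=3):
  1. access 4: MISS. Cache (old->new): [4]
  2. access 18: MISS. Cache (old->new): [4 18]
  3. access 37: MISS. Cache (old->new): [4 18 37]
  4. access 37: HIT. Cache (old->new): [4 18 37]
  5. access 20: MISS, evict 4. Cache (old->new): [18 37 20]
  6. access 18: HIT. Cache (old->new): [18 37 20]
  7. access 72: MISS, evict 18. Cache (old->new): [37 20 72]
  8. access 18: MISS, evict 37. Cache (old->new): [20 72 18]
  9. access 37: MISS, evict 20. Cache (old->new): [72 18 37]
  10. access 20: MISS, evict 72. Cache (old->new): [18 37 20]
Total: 2 hits, 8 misses, 5 evictions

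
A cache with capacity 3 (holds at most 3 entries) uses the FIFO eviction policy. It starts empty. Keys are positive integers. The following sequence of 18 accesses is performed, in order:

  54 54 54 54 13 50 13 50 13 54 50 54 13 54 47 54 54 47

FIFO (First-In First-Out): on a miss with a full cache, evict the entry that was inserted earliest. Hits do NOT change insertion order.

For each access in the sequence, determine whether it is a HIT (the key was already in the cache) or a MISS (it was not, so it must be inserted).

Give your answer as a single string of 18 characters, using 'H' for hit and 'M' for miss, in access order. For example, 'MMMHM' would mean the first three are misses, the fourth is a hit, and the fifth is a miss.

FIFO simulation (capacity=3):
  1. access 54: MISS. Cache (old->new): [54]
  2. access 54: HIT. Cache (old->new): [54]
  3. access 54: HIT. Cache (old->new): [54]
  4. access 54: HIT. Cache (old->new): [54]
  5. access 13: MISS. Cache (old->new): [54 13]
  6. access 50: MISS. Cache (old->new): [54 13 50]
  7. access 13: HIT. Cache (old->new): [54 13 50]
  8. access 50: HIT. Cache (old->new): [54 13 50]
  9. access 13: HIT. Cache (old->new): [54 13 50]
  10. access 54: HIT. Cache (old->new): [54 13 50]
  11. access 50: HIT. Cache (old->new): [54 13 50]
  12. access 54: HIT. Cache (old->new): [54 13 50]
  13. access 13: HIT. Cache (old->new): [54 13 50]
  14. access 54: HIT. Cache (old->new): [54 13 50]
  15. access 47: MISS, evict 54. Cache (old->new): [13 50 47]
  16. access 54: MISS, evict 13. Cache (old->new): [50 47 54]
  17. access 54: HIT. Cache (old->new): [50 47 54]
  18. access 47: HIT. Cache (old->new): [50 47 54]
Total: 13 hits, 5 misses, 2 evictions

Answer: MHHHMMHHHHHHHHMMHH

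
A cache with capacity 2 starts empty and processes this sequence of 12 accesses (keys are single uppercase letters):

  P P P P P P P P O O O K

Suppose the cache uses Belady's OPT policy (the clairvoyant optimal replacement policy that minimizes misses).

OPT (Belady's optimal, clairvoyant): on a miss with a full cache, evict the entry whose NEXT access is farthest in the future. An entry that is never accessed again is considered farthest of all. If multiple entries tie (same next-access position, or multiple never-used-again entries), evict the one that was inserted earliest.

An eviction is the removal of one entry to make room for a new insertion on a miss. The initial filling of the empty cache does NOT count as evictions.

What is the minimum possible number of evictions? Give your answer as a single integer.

Answer: 1

Derivation:
OPT (Belady) simulation (capacity=2):
  1. access P: MISS. Cache: [P]
  2. access P: HIT. Next use of P: step 3. Cache: [P]
  3. access P: HIT. Next use of P: step 4. Cache: [P]
  4. access P: HIT. Next use of P: step 5. Cache: [P]
  5. access P: HIT. Next use of P: step 6. Cache: [P]
  6. access P: HIT. Next use of P: step 7. Cache: [P]
  7. access P: HIT. Next use of P: step 8. Cache: [P]
  8. access P: HIT. Next use of P: never. Cache: [P]
  9. access O: MISS. Cache: [P O]
  10. access O: HIT. Next use of O: step 11. Cache: [P O]
  11. access O: HIT. Next use of O: never. Cache: [P O]
  12. access K: MISS, evict P (next use: never). Cache: [O K]
Total: 9 hits, 3 misses, 1 evictions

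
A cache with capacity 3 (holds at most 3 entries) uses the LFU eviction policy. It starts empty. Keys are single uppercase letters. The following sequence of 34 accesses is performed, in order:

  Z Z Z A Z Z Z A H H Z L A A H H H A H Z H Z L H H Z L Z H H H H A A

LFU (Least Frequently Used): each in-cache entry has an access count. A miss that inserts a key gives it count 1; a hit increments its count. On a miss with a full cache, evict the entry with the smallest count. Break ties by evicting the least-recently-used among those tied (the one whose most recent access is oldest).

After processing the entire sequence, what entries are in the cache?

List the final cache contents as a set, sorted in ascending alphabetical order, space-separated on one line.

Answer: A H Z

Derivation:
LFU simulation (capacity=3):
  1. access Z: MISS. Cache: [Z(c=1)]
  2. access Z: HIT, count now 2. Cache: [Z(c=2)]
  3. access Z: HIT, count now 3. Cache: [Z(c=3)]
  4. access A: MISS. Cache: [A(c=1) Z(c=3)]
  5. access Z: HIT, count now 4. Cache: [A(c=1) Z(c=4)]
  6. access Z: HIT, count now 5. Cache: [A(c=1) Z(c=5)]
  7. access Z: HIT, count now 6. Cache: [A(c=1) Z(c=6)]
  8. access A: HIT, count now 2. Cache: [A(c=2) Z(c=6)]
  9. access H: MISS. Cache: [H(c=1) A(c=2) Z(c=6)]
  10. access H: HIT, count now 2. Cache: [A(c=2) H(c=2) Z(c=6)]
  11. access Z: HIT, count now 7. Cache: [A(c=2) H(c=2) Z(c=7)]
  12. access L: MISS, evict A(c=2). Cache: [L(c=1) H(c=2) Z(c=7)]
  13. access A: MISS, evict L(c=1). Cache: [A(c=1) H(c=2) Z(c=7)]
  14. access A: HIT, count now 2. Cache: [H(c=2) A(c=2) Z(c=7)]
  15. access H: HIT, count now 3. Cache: [A(c=2) H(c=3) Z(c=7)]
  16. access H: HIT, count now 4. Cache: [A(c=2) H(c=4) Z(c=7)]
  17. access H: HIT, count now 5. Cache: [A(c=2) H(c=5) Z(c=7)]
  18. access A: HIT, count now 3. Cache: [A(c=3) H(c=5) Z(c=7)]
  19. access H: HIT, count now 6. Cache: [A(c=3) H(c=6) Z(c=7)]
  20. access Z: HIT, count now 8. Cache: [A(c=3) H(c=6) Z(c=8)]
  21. access H: HIT, count now 7. Cache: [A(c=3) H(c=7) Z(c=8)]
  22. access Z: HIT, count now 9. Cache: [A(c=3) H(c=7) Z(c=9)]
  23. access L: MISS, evict A(c=3). Cache: [L(c=1) H(c=7) Z(c=9)]
  24. access H: HIT, count now 8. Cache: [L(c=1) H(c=8) Z(c=9)]
  25. access H: HIT, count now 9. Cache: [L(c=1) Z(c=9) H(c=9)]
  26. access Z: HIT, count now 10. Cache: [L(c=1) H(c=9) Z(c=10)]
  27. access L: HIT, count now 2. Cache: [L(c=2) H(c=9) Z(c=10)]
  28. access Z: HIT, count now 11. Cache: [L(c=2) H(c=9) Z(c=11)]
  29. access H: HIT, count now 10. Cache: [L(c=2) H(c=10) Z(c=11)]
  30. access H: HIT, count now 11. Cache: [L(c=2) Z(c=11) H(c=11)]
  31. access H: HIT, count now 12. Cache: [L(c=2) Z(c=11) H(c=12)]
  32. access H: HIT, count now 13. Cache: [L(c=2) Z(c=11) H(c=13)]
  33. access A: MISS, evict L(c=2). Cache: [A(c=1) Z(c=11) H(c=13)]
  34. access A: HIT, count now 2. Cache: [A(c=2) Z(c=11) H(c=13)]
Total: 27 hits, 7 misses, 4 evictions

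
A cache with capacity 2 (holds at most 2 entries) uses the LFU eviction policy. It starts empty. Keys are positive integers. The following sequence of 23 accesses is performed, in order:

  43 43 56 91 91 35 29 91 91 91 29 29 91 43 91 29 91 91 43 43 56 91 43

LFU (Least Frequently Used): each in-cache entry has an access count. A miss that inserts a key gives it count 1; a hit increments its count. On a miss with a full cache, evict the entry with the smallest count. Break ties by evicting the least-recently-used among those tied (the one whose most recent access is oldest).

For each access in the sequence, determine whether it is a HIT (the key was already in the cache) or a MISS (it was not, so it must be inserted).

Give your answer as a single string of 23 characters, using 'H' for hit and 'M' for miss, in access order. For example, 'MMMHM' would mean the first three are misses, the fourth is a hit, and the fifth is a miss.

Answer: MHMMHMMHHHHHHMHMHHMHMHM

Derivation:
LFU simulation (capacity=2):
  1. access 43: MISS. Cache: [43(c=1)]
  2. access 43: HIT, count now 2. Cache: [43(c=2)]
  3. access 56: MISS. Cache: [56(c=1) 43(c=2)]
  4. access 91: MISS, evict 56(c=1). Cache: [91(c=1) 43(c=2)]
  5. access 91: HIT, count now 2. Cache: [43(c=2) 91(c=2)]
  6. access 35: MISS, evict 43(c=2). Cache: [35(c=1) 91(c=2)]
  7. access 29: MISS, evict 35(c=1). Cache: [29(c=1) 91(c=2)]
  8. access 91: HIT, count now 3. Cache: [29(c=1) 91(c=3)]
  9. access 91: HIT, count now 4. Cache: [29(c=1) 91(c=4)]
  10. access 91: HIT, count now 5. Cache: [29(c=1) 91(c=5)]
  11. access 29: HIT, count now 2. Cache: [29(c=2) 91(c=5)]
  12. access 29: HIT, count now 3. Cache: [29(c=3) 91(c=5)]
  13. access 91: HIT, count now 6. Cache: [29(c=3) 91(c=6)]
  14. access 43: MISS, evict 29(c=3). Cache: [43(c=1) 91(c=6)]
  15. access 91: HIT, count now 7. Cache: [43(c=1) 91(c=7)]
  16. access 29: MISS, evict 43(c=1). Cache: [29(c=1) 91(c=7)]
  17. access 91: HIT, count now 8. Cache: [29(c=1) 91(c=8)]
  18. access 91: HIT, count now 9. Cache: [29(c=1) 91(c=9)]
  19. access 43: MISS, evict 29(c=1). Cache: [43(c=1) 91(c=9)]
  20. access 43: HIT, count now 2. Cache: [43(c=2) 91(c=9)]
  21. access 56: MISS, evict 43(c=2). Cache: [56(c=1) 91(c=9)]
  22. access 91: HIT, count now 10. Cache: [56(c=1) 91(c=10)]
  23. access 43: MISS, evict 56(c=1). Cache: [43(c=1) 91(c=10)]
Total: 13 hits, 10 misses, 8 evictions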